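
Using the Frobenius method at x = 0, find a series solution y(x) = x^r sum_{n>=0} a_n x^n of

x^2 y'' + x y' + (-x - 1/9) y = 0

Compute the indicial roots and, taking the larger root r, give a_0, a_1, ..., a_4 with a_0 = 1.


Write in Frobenius form y'' + (p(x)/x) y' + (q(x)/x^2) y = 0:
  p(x) = 1,  q(x) = -x - 1/9.
Indicial equation: r(r-1) + (1) r + (-1/9) = 0 -> roots r_1 = 1/3, r_2 = -1/3.
Take r = r_1 = 1/3. Let y(x) = x^r sum_{n>=0} a_n x^n with a_0 = 1.
Substitute y = x^r sum a_n x^n and match x^{r+n}. The recurrence is
  D(n) a_n - 1 a_{n-1} = 0,  where D(n) = (r+n)(r+n-1) + (1)(r+n) + (-1/9).
  a_n = 1 / D(n) * a_{n-1}.
Since the indicial polynomial factors as (r - r_1)(r - r_2), D(n) = (r_1 + n - r_1)(r_1 + n - r_2) = n(n + 2/3).
Evaluating step by step (a_0 = 1):
  n = 1: D(1) = 1(1 + 2/3) = 5/3; numerator = 1(1) = 1; a_1 = (1)/(5/3) = 3/5
  n = 2: D(2) = 2(2 + 2/3) = 16/3; numerator = 1(3/5) = 3/5; a_2 = (3/5)/(16/3) = 9/80
  n = 3: D(3) = 3(3 + 2/3) = 11; numerator = 1(9/80) = 9/80; a_3 = (9/80)/(11) = 9/880
  n = 4: D(4) = 4(4 + 2/3) = 56/3; numerator = 1(9/880) = 9/880; a_4 = (9/880)/(56/3) = 27/49280

r = 1/3; a_0 = 1; a_1 = 3/5; a_2 = 9/80; a_3 = 9/880; a_4 = 27/49280


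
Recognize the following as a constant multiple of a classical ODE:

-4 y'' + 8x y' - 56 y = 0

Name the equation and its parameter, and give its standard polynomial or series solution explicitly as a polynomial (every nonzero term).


All three coefficients share the factor -4; dividing through by -4 gives  y'' - 2x y' + 14 y = 0.
This matches the Hermite equation y'' - 2x y' + 2n y = 0 with 2n = 14, so n = 7; the polynomial solution is H_7(x).
With y = sum_k a_k x^k, matching x^k gives (k+2)(k+1) a_{k+2} = 2(k - n) a_k = 2(k - 7) a_k. The right side vanishes at k = 7, so the series with the parity of 7 terminates at degree 7.
Standard normalization: leading coefficient of H_n is 2^n, so a_7 = 2^7 = 128. Work downward with a_k = (k+1)(k+2) a_{k+2} / (2(k - n)):
  a_5 = (6)(7)(128) / (2(5 - 7)) = 5376/(-4) = -1344
  a_3 = (4)(5)(-1344) / (2(3 - 7)) = -26880/(-8) = 3360
  a_1 = (2)(3)(3360) / (2(1 - 7)) = 20160/(-12) = -1680
Hence H_7(x) = 128 x^7 - 1344 x^5 + 3360 x^3 - 1680 x.

H_7(x); series = 128 x^7 - 1344 x^5 + 3360 x^3 - 1680 x


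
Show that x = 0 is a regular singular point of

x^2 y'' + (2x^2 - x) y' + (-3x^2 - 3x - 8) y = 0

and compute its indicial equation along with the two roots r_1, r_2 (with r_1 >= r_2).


Divide by x^2 to reach normal form y'' + P_1(x) y' + P_2(x) y = 0 with P_1(x) = 2 - 1/x and P_2(x) = -3 - 3/x - 8/x^2.
x = 0 is a singular point because the y'-coefficient 2 - 1/x has a pole at x = 0 and the y-coefficient -3 - 3/x - 8/x^2 has a pole at x = 0.
It is a regular singular point because x P_1(x) = p(x) = 2x - 1 and x^2 P_2(x) = q(x) = -3x^2 - 3x - 8 are polynomials, hence analytic at x = 0.
p(0) = -1,  q(0) = -8.
Indicial equation: r(r-1) + p(0) r + q(0) = 0, i.e. r^2 + (p(0) - 1) r + q(0) = 0, i.e. r^2 - 2 r - 8 = 0.
Discriminant: (-2)^2 - 4(-8) = 36, so r = (2 ± 6)/2.
Solving: r_1 = 4, r_2 = -2.

indicial: r^2 - 2 r - 8 = 0; roots r_1 = 4, r_2 = -2


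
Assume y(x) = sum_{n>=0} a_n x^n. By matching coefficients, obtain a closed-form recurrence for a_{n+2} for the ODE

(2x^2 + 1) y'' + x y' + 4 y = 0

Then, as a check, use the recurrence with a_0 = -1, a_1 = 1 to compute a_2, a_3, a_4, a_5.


Substitute y = sum_n a_n x^n.
(1 + 2 x^2) y'' contributes (n+2)(n+1) a_{n+2} + 2 n(n-1) a_n at x^n.
x y'(x) contributes n a_n at x^n.
4 y(x) contributes 4 a_n at x^n.
Matching x^n: (n+2)(n+1) a_{n+2} + (2 n(n-1) + n + 4) a_n = 0.
Thus a_{n+2} = (-2 n(n-1) - n - 4) / ((n+1)(n+2)) * a_n.

Check with a_0 = -1, a_1 = 1 (apply the recurrence for n = 0, 1, 2, 3): a_0 = -1, a_1 = 1, a_2 = 2, a_3 = -5/6, a_4 = -5/3, a_5 = 19/24.

a_(n+2) = (-2 n(n-1) - n - 4) / ((n+1)(n+2)) * a_n; check: a_0 = -1, a_1 = 1, a_2 = 2, a_3 = -5/6, a_4 = -5/3, a_5 = 19/24


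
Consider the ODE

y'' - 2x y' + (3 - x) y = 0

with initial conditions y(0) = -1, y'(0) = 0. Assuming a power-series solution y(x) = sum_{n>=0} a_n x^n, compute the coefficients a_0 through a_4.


Ansatz: y(x) = sum_{n>=0} a_n x^n, so y'(x) = sum_{n>=1} n a_n x^(n-1) and y''(x) = sum_{n>=2} n(n-1) a_n x^(n-2).
Substitute into P(x) y'' + Q(x) y' + R(x) y = 0 with P(x) = 1, Q(x) = -2x, R(x) = 3 - x, and match powers of x.
Initial conditions: a_0 = -1, a_1 = 0.
Setting the coefficient of each power of x to zero and solving order by order (substituting the coefficients already found):
  x^0: 2 a_2 + 3 a_0 = 0  ->  2 a_2 = -3 a_0 = 3  ->  a_2 = 3/2
  x^1: 6 a_3 + a_1 - a_0 = 0  ->  6 a_3 = -a_1 + a_0 = -1  ->  a_3 = -1/6
  x^2: 12 a_4 - a_2 - a_1 = 0  ->  12 a_4 = a_2 + a_1 = 3/2  ->  a_4 = 1/8
Truncated series: y(x) = -1 + (3/2) x^2 - (1/6) x^3 + (1/8) x^4 + O(x^5).

a_0 = -1; a_1 = 0; a_2 = 3/2; a_3 = -1/6; a_4 = 1/8


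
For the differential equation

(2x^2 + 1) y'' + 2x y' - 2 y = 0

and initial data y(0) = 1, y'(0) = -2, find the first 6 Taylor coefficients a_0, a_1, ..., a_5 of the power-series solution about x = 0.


Ansatz: y(x) = sum_{n>=0} a_n x^n, so y'(x) = sum_{n>=1} n a_n x^(n-1) and y''(x) = sum_{n>=2} n(n-1) a_n x^(n-2).
Substitute into P(x) y'' + Q(x) y' + R(x) y = 0 with P(x) = 2x^2 + 1, Q(x) = 2x, R(x) = -2, and match powers of x.
Initial conditions: a_0 = 1, a_1 = -2.
Setting the coefficient of each power of x to zero and solving order by order (substituting the coefficients already found):
  x^0: 2 a_2 - 2 a_0 = 0  ->  2 a_2 = 2 a_0 = 2  ->  a_2 = 1
  x^1: 6 a_3 = 0  ->  a_3 = 0
  x^2: 12 a_4 + 6 a_2 = 0  ->  12 a_4 = -6 a_2 = -6  ->  a_4 = -1/2
  x^3: 20 a_5 + 16 a_3 = 0  ->  20 a_5 = -16 a_3 = 0  ->  a_5 = 0
Truncated series: y(x) = 1 - 2 x + x^2 - (1/2) x^4 + O(x^6).

a_0 = 1; a_1 = -2; a_2 = 1; a_3 = 0; a_4 = -1/2; a_5 = 0


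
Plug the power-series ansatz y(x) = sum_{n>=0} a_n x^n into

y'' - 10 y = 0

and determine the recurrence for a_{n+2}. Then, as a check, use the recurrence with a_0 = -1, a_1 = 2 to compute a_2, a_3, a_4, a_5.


Substitute y = sum_n a_n x^n into y'' + (const) y = 0.
y''(x) = sum_{n>=0} (n+2)(n+1) a_{n+2} x^n.
The ODE becomes sum_n [(n+2)(n+1) a_{n+2} - 10 a_n] x^n = 0.
Setting each coefficient to zero gives the recurrence:
  (n+2)(n+1) a_{n+2} - 10 a_n = 0,
  a_{n+2} = 10 / ((n+1)(n+2)) a_n.

Check with a_0 = -1, a_1 = 2 (apply the recurrence for n = 0, 1, 2, 3): a_0 = -1, a_1 = 2, a_2 = -5, a_3 = 10/3, a_4 = -25/6, a_5 = 5/3.

a_{n+2} = 10/((n+1)(n+2)) * a_n; check: a_0 = -1, a_1 = 2, a_2 = -5, a_3 = 10/3, a_4 = -25/6, a_5 = 5/3


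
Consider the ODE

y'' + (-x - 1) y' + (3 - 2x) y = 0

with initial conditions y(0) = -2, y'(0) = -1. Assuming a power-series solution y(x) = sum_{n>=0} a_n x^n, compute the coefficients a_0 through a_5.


Ansatz: y(x) = sum_{n>=0} a_n x^n, so y'(x) = sum_{n>=1} n a_n x^(n-1) and y''(x) = sum_{n>=2} n(n-1) a_n x^(n-2).
Substitute into P(x) y'' + Q(x) y' + R(x) y = 0 with P(x) = 1, Q(x) = -x - 1, R(x) = 3 - 2x, and match powers of x.
Initial conditions: a_0 = -2, a_1 = -1.
Setting the coefficient of each power of x to zero and solving order by order (substituting the coefficients already found):
  x^0: 2 a_2 - a_1 + 3 a_0 = 0  ->  2 a_2 = a_1 - 3 a_0 = 5  ->  a_2 = 5/2
  x^1: 6 a_3 - 2 a_2 + 2 a_1 - 2 a_0 = 0  ->  6 a_3 = 2 a_2 - 2 a_1 + 2 a_0 = 3  ->  a_3 = 1/2
  x^2: 12 a_4 - 3 a_3 + a_2 - 2 a_1 = 0  ->  12 a_4 = 3 a_3 - a_2 + 2 a_1 = -3  ->  a_4 = -1/4
  x^3: 20 a_5 - 4 a_4 - 2 a_2 = 0  ->  20 a_5 = 4 a_4 + 2 a_2 = 4  ->  a_5 = 1/5
Truncated series: y(x) = -2 - x + (5/2) x^2 + (1/2) x^3 - (1/4) x^4 + (1/5) x^5 + O(x^6).

a_0 = -2; a_1 = -1; a_2 = 5/2; a_3 = 1/2; a_4 = -1/4; a_5 = 1/5


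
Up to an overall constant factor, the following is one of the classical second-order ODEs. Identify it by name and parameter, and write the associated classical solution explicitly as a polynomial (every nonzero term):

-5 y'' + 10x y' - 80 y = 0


All three coefficients share the factor -5; dividing through by -5 gives  y'' - 2x y' + 16 y = 0.
This matches the Hermite equation y'' - 2x y' + 2n y = 0 with 2n = 16, so n = 8; the polynomial solution is H_8(x).
With y = sum_k a_k x^k, matching x^k gives (k+2)(k+1) a_{k+2} = 2(k - n) a_k = 2(k - 8) a_k. The right side vanishes at k = 8, so the series with the parity of 8 terminates at degree 8.
Standard normalization: leading coefficient of H_n is 2^n, so a_8 = 2^8 = 256. Work downward with a_k = (k+1)(k+2) a_{k+2} / (2(k - n)):
  a_6 = (7)(8)(256) / (2(6 - 8)) = 14336/(-4) = -3584
  a_4 = (5)(6)(-3584) / (2(4 - 8)) = -107520/(-8) = 13440
  a_2 = (3)(4)(13440) / (2(2 - 8)) = 161280/(-12) = -13440
  a_0 = (1)(2)(-13440) / (2(0 - 8)) = -26880/(-16) = 1680
Hence H_8(x) = 256 x^8 - 3584 x^6 + 13440 x^4 - 13440 x^2 + 1680.

H_8(x); series = 256 x^8 - 3584 x^6 + 13440 x^4 - 13440 x^2 + 1680


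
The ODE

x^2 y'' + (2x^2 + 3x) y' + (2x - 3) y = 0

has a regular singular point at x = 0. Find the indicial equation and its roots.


Divide by x^2 to reach normal form y'' + P_1(x) y' + P_2(x) y = 0 with P_1(x) = 2 + 3/x and P_2(x) = 2/x - 3/x^2.
x = 0 is a singular point because the y'-coefficient 2 + 3/x has a pole at x = 0 and the y-coefficient 2/x - 3/x^2 has a pole at x = 0.
It is a regular singular point because x P_1(x) = p(x) = 2x + 3 and x^2 P_2(x) = q(x) = 2x - 3 are polynomials, hence analytic at x = 0.
p(0) = 3,  q(0) = -3.
Indicial equation: r(r-1) + p(0) r + q(0) = 0, i.e. r^2 + (p(0) - 1) r + q(0) = 0, i.e. r^2 + 2 r - 3 = 0.
Discriminant: (2)^2 - 4(-3) = 16, so r = (-2 ± 4)/2.
Solving: r_1 = 1, r_2 = -3.

indicial: r^2 + 2 r - 3 = 0; roots r_1 = 1, r_2 = -3


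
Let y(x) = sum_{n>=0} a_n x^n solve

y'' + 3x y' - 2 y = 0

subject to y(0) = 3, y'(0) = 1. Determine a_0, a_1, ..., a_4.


Ansatz: y(x) = sum_{n>=0} a_n x^n, so y'(x) = sum_{n>=1} n a_n x^(n-1) and y''(x) = sum_{n>=2} n(n-1) a_n x^(n-2).
Substitute into P(x) y'' + Q(x) y' + R(x) y = 0 with P(x) = 1, Q(x) = 3x, R(x) = -2, and match powers of x.
Initial conditions: a_0 = 3, a_1 = 1.
Setting the coefficient of each power of x to zero and solving order by order (substituting the coefficients already found):
  x^0: 2 a_2 - 2 a_0 = 0  ->  2 a_2 = 2 a_0 = 6  ->  a_2 = 3
  x^1: 6 a_3 + a_1 = 0  ->  6 a_3 = -a_1 = -1  ->  a_3 = -1/6
  x^2: 12 a_4 + 4 a_2 = 0  ->  12 a_4 = -4 a_2 = -12  ->  a_4 = -1
Truncated series: y(x) = 3 + x + 3 x^2 - (1/6) x^3 - x^4 + O(x^5).

a_0 = 3; a_1 = 1; a_2 = 3; a_3 = -1/6; a_4 = -1


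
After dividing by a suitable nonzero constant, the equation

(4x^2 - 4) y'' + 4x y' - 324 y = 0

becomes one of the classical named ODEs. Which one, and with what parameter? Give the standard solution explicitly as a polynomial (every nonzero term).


All three coefficients share the factor -4; dividing through by -4 gives  (1 - x^2) y'' - x y' + 81 y = 0.
This matches the Chebyshev equation (1 - x^2) y'' - x y' + n^2 y = 0 (note the -x y' term, not -2x y') with n^2 = 81, so n = 9; the polynomial solution is T_9(x).
With y = sum_k a_k x^k, matching x^k gives (k+2)(k+1) a_{k+2} = (k^2 - n^2) a_k = (k - 9)(k + 9) a_k. The right side vanishes at k = 9, so the series with the parity of 9 terminates at degree 9.
Standard normalization: leading coefficient of T_n is 2^(n-1), so a_9 = 2^8 = 256. Work downward with a_k = (k+1)(k+2) a_{k+2} / ((k - 9)(k + 9)):
  a_7 = (8)(9)(256) / ((7 - 9)(7 + 9)) = 18432/(-32) = -576
  a_5 = (6)(7)(-576) / ((5 - 9)(5 + 9)) = -24192/(-56) = 432
  a_3 = (4)(5)(432) / ((3 - 9)(3 + 9)) = 8640/(-72) = -120
  a_1 = (2)(3)(-120) / ((1 - 9)(1 + 9)) = -720/(-80) = 9
Hence T_9(x) = 256 x^9 - 576 x^7 + 432 x^5 - 120 x^3 + 9 x.

T_9(x); series = 256 x^9 - 576 x^7 + 432 x^5 - 120 x^3 + 9 x


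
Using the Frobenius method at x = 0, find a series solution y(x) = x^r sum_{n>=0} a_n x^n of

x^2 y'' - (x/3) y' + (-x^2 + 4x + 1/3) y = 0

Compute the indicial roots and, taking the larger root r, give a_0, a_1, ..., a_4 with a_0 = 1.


Write in Frobenius form y'' + (p(x)/x) y' + (q(x)/x^2) y = 0:
  p(x) = -1/3,  q(x) = -x^2 + 4x + 1/3.
Indicial equation: r(r-1) + (-1/3) r + (1/3) = 0 -> roots r_1 = 1, r_2 = 1/3.
Take r = r_1 = 1. Let y(x) = x^r sum_{n>=0} a_n x^n with a_0 = 1.
Substitute y = x^r sum a_n x^n and match x^{r+n}. The recurrence is
  D(n) a_n + 4 a_{n-1} - 1 a_{n-2} = 0,  where D(n) = (r+n)(r+n-1) + (-1/3)(r+n) + (1/3).
  a_n = [-4 a_{n-1} + 1 a_{n-2}] / D(n).
Since the indicial polynomial factors as (r - r_1)(r - r_2), D(n) = (r_1 + n - r_1)(r_1 + n - r_2) = n(n + 2/3).
Evaluating step by step (a_0 = 1):
  n = 1: D(1) = 1(1 + 2/3) = 5/3; numerator = -4(1) = -4; a_1 = (-4)/(5/3) = -12/5
  n = 2: D(2) = 2(2 + 2/3) = 16/3; numerator = -4(-12/5) + 1(1) = 53/5; a_2 = (53/5)/(16/3) = 159/80
  n = 3: D(3) = 3(3 + 2/3) = 11; numerator = -4(159/80) + 1(-12/5) = -207/20; a_3 = (-207/20)/(11) = -207/220
  n = 4: D(4) = 4(4 + 2/3) = 56/3; numerator = -4(-207/220) + 1(159/80) = 5061/880; a_4 = (5061/880)/(56/3) = 2169/7040

r = 1; a_0 = 1; a_1 = -12/5; a_2 = 159/80; a_3 = -207/220; a_4 = 2169/7040


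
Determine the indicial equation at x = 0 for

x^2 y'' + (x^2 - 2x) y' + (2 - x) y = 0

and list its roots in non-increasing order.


Divide by x^2 to reach normal form y'' + P_1(x) y' + P_2(x) y = 0 with P_1(x) = 1 - 2/x and P_2(x) = -1/x + 2/x^2.
x = 0 is a singular point because the y'-coefficient 1 - 2/x has a pole at x = 0 and the y-coefficient -1/x + 2/x^2 has a pole at x = 0.
It is a regular singular point because x P_1(x) = p(x) = x - 2 and x^2 P_2(x) = q(x) = 2 - x are polynomials, hence analytic at x = 0.
p(0) = -2,  q(0) = 2.
Indicial equation: r(r-1) + p(0) r + q(0) = 0, i.e. r^2 + (p(0) - 1) r + q(0) = 0, i.e. r^2 - 3 r + 2 = 0.
Discriminant: (-3)^2 - 4(2) = 1, so r = (3 ± 1)/2.
Solving: r_1 = 2, r_2 = 1.

indicial: r^2 - 3 r + 2 = 0; roots r_1 = 2, r_2 = 1


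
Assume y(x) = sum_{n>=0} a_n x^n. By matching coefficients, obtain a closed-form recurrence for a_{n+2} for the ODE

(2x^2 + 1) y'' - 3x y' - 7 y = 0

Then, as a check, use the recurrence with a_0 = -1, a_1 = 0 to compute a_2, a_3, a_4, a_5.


Substitute y = sum_n a_n x^n.
(1 + 2 x^2) y'' contributes (n+2)(n+1) a_{n+2} + 2 n(n-1) a_n at x^n.
-3 x y'(x) contributes -3 n a_n at x^n.
-7 y(x) contributes -7 a_n at x^n.
Matching x^n: (n+2)(n+1) a_{n+2} + (2 n(n-1) - 3 n - 7) a_n = 0.
Thus a_{n+2} = (-2 n(n-1) + 3 n + 7) / ((n+1)(n+2)) * a_n.

Check with a_0 = -1, a_1 = 0 (apply the recurrence for n = 0, 1, 2, 3): a_0 = -1, a_1 = 0, a_2 = -7/2, a_3 = 0, a_4 = -21/8, a_5 = 0.

a_(n+2) = (-2 n(n-1) + 3 n + 7) / ((n+1)(n+2)) * a_n; check: a_0 = -1, a_1 = 0, a_2 = -7/2, a_3 = 0, a_4 = -21/8, a_5 = 0


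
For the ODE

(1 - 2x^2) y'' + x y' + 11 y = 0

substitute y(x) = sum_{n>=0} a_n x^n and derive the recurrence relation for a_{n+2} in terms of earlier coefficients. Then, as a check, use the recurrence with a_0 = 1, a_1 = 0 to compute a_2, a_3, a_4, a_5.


Substitute y = sum_n a_n x^n.
(1 - 2 x^2) y'' contributes (n+2)(n+1) a_{n+2} - 2 n(n-1) a_n at x^n.
x y'(x) contributes n a_n at x^n.
11 y(x) contributes 11 a_n at x^n.
Matching x^n: (n+2)(n+1) a_{n+2} + (-2 n(n-1) + n + 11) a_n = 0.
Thus a_{n+2} = (2 n(n-1) - n - 11) / ((n+1)(n+2)) * a_n.

Check with a_0 = 1, a_1 = 0 (apply the recurrence for n = 0, 1, 2, 3): a_0 = 1, a_1 = 0, a_2 = -11/2, a_3 = 0, a_4 = 33/8, a_5 = 0.

a_(n+2) = (2 n(n-1) - n - 11) / ((n+1)(n+2)) * a_n; check: a_0 = 1, a_1 = 0, a_2 = -11/2, a_3 = 0, a_4 = 33/8, a_5 = 0


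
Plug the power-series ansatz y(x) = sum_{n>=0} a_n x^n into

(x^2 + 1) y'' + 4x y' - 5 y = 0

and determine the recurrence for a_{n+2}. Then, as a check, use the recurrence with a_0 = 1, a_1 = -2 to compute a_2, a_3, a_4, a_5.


Substitute y = sum_n a_n x^n.
(1 + 1 x^2) y'' contributes (n+2)(n+1) a_{n+2} + n(n-1) a_n at x^n.
4 x y'(x) contributes 4 n a_n at x^n.
-5 y(x) contributes -5 a_n at x^n.
Matching x^n: (n+2)(n+1) a_{n+2} + (n(n-1) + 4 n - 5) a_n = 0.
Thus a_{n+2} = (-n(n-1) - 4 n + 5) / ((n+1)(n+2)) * a_n.

Check with a_0 = 1, a_1 = -2 (apply the recurrence for n = 0, 1, 2, 3): a_0 = 1, a_1 = -2, a_2 = 5/2, a_3 = -1/3, a_4 = -25/24, a_5 = 13/60.

a_(n+2) = (-n(n-1) - 4 n + 5) / ((n+1)(n+2)) * a_n; check: a_0 = 1, a_1 = -2, a_2 = 5/2, a_3 = -1/3, a_4 = -25/24, a_5 = 13/60


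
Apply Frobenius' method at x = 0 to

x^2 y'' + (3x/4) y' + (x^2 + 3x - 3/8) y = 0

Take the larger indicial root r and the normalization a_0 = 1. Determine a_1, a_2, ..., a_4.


Write in Frobenius form y'' + (p(x)/x) y' + (q(x)/x^2) y = 0:
  p(x) = 3/4,  q(x) = x^2 + 3x - 3/8.
Indicial equation: r(r-1) + (3/4) r + (-3/8) = 0 -> roots r_1 = 3/4, r_2 = -1/2.
Take r = r_1 = 3/4. Let y(x) = x^r sum_{n>=0} a_n x^n with a_0 = 1.
Substitute y = x^r sum a_n x^n and match x^{r+n}. The recurrence is
  D(n) a_n + 3 a_{n-1} + 1 a_{n-2} = 0,  where D(n) = (r+n)(r+n-1) + (3/4)(r+n) + (-3/8).
  a_n = [-3 a_{n-1} - 1 a_{n-2}] / D(n).
Since the indicial polynomial factors as (r - r_1)(r - r_2), D(n) = (r_1 + n - r_1)(r_1 + n - r_2) = n(n + 5/4).
Evaluating step by step (a_0 = 1):
  n = 1: D(1) = 1(1 + 5/4) = 9/4; numerator = -3(1) = -3; a_1 = (-3)/(9/4) = -4/3
  n = 2: D(2) = 2(2 + 5/4) = 13/2; numerator = -3(-4/3) - 1(1) = 3; a_2 = (3)/(13/2) = 6/13
  n = 3: D(3) = 3(3 + 5/4) = 51/4; numerator = -3(6/13) - 1(-4/3) = -2/39; a_3 = (-2/39)/(51/4) = -8/1989
  n = 4: D(4) = 4(4 + 5/4) = 21; numerator = -3(-8/1989) - 1(6/13) = -298/663; a_4 = (-298/663)/(21) = -298/13923

r = 3/4; a_0 = 1; a_1 = -4/3; a_2 = 6/13; a_3 = -8/1989; a_4 = -298/13923


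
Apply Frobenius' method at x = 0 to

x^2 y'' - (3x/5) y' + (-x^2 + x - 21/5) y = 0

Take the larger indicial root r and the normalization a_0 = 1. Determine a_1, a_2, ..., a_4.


Write in Frobenius form y'' + (p(x)/x) y' + (q(x)/x^2) y = 0:
  p(x) = -3/5,  q(x) = -x^2 + x - 21/5.
Indicial equation: r(r-1) + (-3/5) r + (-21/5) = 0 -> roots r_1 = 3, r_2 = -7/5.
Take r = r_1 = 3. Let y(x) = x^r sum_{n>=0} a_n x^n with a_0 = 1.
Substitute y = x^r sum a_n x^n and match x^{r+n}. The recurrence is
  D(n) a_n + 1 a_{n-1} - 1 a_{n-2} = 0,  where D(n) = (r+n)(r+n-1) + (-3/5)(r+n) + (-21/5).
  a_n = [-1 a_{n-1} + 1 a_{n-2}] / D(n).
Since the indicial polynomial factors as (r - r_1)(r - r_2), D(n) = (r_1 + n - r_1)(r_1 + n - r_2) = n(n + 22/5).
Evaluating step by step (a_0 = 1):
  n = 1: D(1) = 1(1 + 22/5) = 27/5; numerator = -1(1) = -1; a_1 = (-1)/(27/5) = -5/27
  n = 2: D(2) = 2(2 + 22/5) = 64/5; numerator = -1(-5/27) + 1(1) = 32/27; a_2 = (32/27)/(64/5) = 5/54
  n = 3: D(3) = 3(3 + 22/5) = 111/5; numerator = -1(5/54) + 1(-5/27) = -5/18; a_3 = (-5/18)/(111/5) = -25/1998
  n = 4: D(4) = 4(4 + 22/5) = 168/5; numerator = -1(-25/1998) + 1(5/54) = 35/333; a_4 = (35/333)/(168/5) = 25/7992

r = 3; a_0 = 1; a_1 = -5/27; a_2 = 5/54; a_3 = -25/1998; a_4 = 25/7992


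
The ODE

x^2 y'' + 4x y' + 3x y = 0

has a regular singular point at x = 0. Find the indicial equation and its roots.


Divide by x^2 to reach normal form y'' + P_1(x) y' + P_2(x) y = 0 with P_1(x) = 4/x and P_2(x) = 3/x.
x = 0 is a singular point because the y'-coefficient 4/x has a pole at x = 0 and the y-coefficient 3/x has a pole at x = 0.
It is a regular singular point because x P_1(x) = p(x) = 4 and x^2 P_2(x) = q(x) = 3x are polynomials, hence analytic at x = 0.
p(0) = 4,  q(0) = 0.
Indicial equation: r(r-1) + p(0) r + q(0) = 0, i.e. r^2 + (p(0) - 1) r + q(0) = 0, i.e. r^2 + 3 r = 0.
Discriminant: (3)^2 - 4(0) = 9, so r = (-3 ± 3)/2.
Solving: r_1 = 0, r_2 = -3.

indicial: r^2 + 3 r = 0; roots r_1 = 0, r_2 = -3


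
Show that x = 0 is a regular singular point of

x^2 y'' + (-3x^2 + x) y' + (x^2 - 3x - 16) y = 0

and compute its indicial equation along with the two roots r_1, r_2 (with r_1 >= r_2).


Divide by x^2 to reach normal form y'' + P_1(x) y' + P_2(x) y = 0 with P_1(x) = -3 + 1/x and P_2(x) = 1 - 3/x - 16/x^2.
x = 0 is a singular point because the y'-coefficient -3 + 1/x has a pole at x = 0 and the y-coefficient 1 - 3/x - 16/x^2 has a pole at x = 0.
It is a regular singular point because x P_1(x) = p(x) = 1 - 3x and x^2 P_2(x) = q(x) = x^2 - 3x - 16 are polynomials, hence analytic at x = 0.
p(0) = 1,  q(0) = -16.
Indicial equation: r(r-1) + p(0) r + q(0) = 0, i.e. r^2 + (p(0) - 1) r + q(0) = 0, i.e. r^2 - 16 = 0.
Discriminant: (0)^2 - 4(-16) = 64, so r = (0 ± 8)/2.
Solving: r_1 = 4, r_2 = -4.

indicial: r^2 - 16 = 0; roots r_1 = 4, r_2 = -4


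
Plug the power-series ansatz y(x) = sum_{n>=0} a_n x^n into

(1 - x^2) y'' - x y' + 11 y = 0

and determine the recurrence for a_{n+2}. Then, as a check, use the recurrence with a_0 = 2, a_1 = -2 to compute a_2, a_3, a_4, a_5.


Substitute y = sum_n a_n x^n.
(1 - 1 x^2) y'' contributes (n+2)(n+1) a_{n+2} - n(n-1) a_n at x^n.
-x y'(x) contributes -n a_n at x^n.
11 y(x) contributes 11 a_n at x^n.
Matching x^n: (n+2)(n+1) a_{n+2} + (-n(n-1) - n + 11) a_n = 0.
Thus a_{n+2} = (n(n-1) + n - 11) / ((n+1)(n+2)) * a_n.

Check with a_0 = 2, a_1 = -2 (apply the recurrence for n = 0, 1, 2, 3): a_0 = 2, a_1 = -2, a_2 = -11, a_3 = 10/3, a_4 = 77/12, a_5 = -1/3.

a_(n+2) = (n(n-1) + n - 11) / ((n+1)(n+2)) * a_n; check: a_0 = 2, a_1 = -2, a_2 = -11, a_3 = 10/3, a_4 = 77/12, a_5 = -1/3


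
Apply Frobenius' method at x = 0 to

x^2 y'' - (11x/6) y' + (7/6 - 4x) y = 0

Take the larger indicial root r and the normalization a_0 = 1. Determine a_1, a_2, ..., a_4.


Write in Frobenius form y'' + (p(x)/x) y' + (q(x)/x^2) y = 0:
  p(x) = -11/6,  q(x) = 7/6 - 4x.
Indicial equation: r(r-1) + (-11/6) r + (7/6) = 0 -> roots r_1 = 7/3, r_2 = 1/2.
Take r = r_1 = 7/3. Let y(x) = x^r sum_{n>=0} a_n x^n with a_0 = 1.
Substitute y = x^r sum a_n x^n and match x^{r+n}. The recurrence is
  D(n) a_n - 4 a_{n-1} = 0,  where D(n) = (r+n)(r+n-1) + (-11/6)(r+n) + (7/6).
  a_n = 4 / D(n) * a_{n-1}.
Since the indicial polynomial factors as (r - r_1)(r - r_2), D(n) = (r_1 + n - r_1)(r_1 + n - r_2) = n(n + 11/6).
Evaluating step by step (a_0 = 1):
  n = 1: D(1) = 1(1 + 11/6) = 17/6; numerator = 4(1) = 4; a_1 = (4)/(17/6) = 24/17
  n = 2: D(2) = 2(2 + 11/6) = 23/3; numerator = 4(24/17) = 96/17; a_2 = (96/17)/(23/3) = 288/391
  n = 3: D(3) = 3(3 + 11/6) = 29/2; numerator = 4(288/391) = 1152/391; a_3 = (1152/391)/(29/2) = 2304/11339
  n = 4: D(4) = 4(4 + 11/6) = 70/3; numerator = 4(2304/11339) = 9216/11339; a_4 = (9216/11339)/(70/3) = 13824/396865

r = 7/3; a_0 = 1; a_1 = 24/17; a_2 = 288/391; a_3 = 2304/11339; a_4 = 13824/396865


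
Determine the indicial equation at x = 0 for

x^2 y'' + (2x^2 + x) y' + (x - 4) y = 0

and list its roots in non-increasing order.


Divide by x^2 to reach normal form y'' + P_1(x) y' + P_2(x) y = 0 with P_1(x) = 2 + 1/x and P_2(x) = 1/x - 4/x^2.
x = 0 is a singular point because the y'-coefficient 2 + 1/x has a pole at x = 0 and the y-coefficient 1/x - 4/x^2 has a pole at x = 0.
It is a regular singular point because x P_1(x) = p(x) = 2x + 1 and x^2 P_2(x) = q(x) = x - 4 are polynomials, hence analytic at x = 0.
p(0) = 1,  q(0) = -4.
Indicial equation: r(r-1) + p(0) r + q(0) = 0, i.e. r^2 + (p(0) - 1) r + q(0) = 0, i.e. r^2 - 4 = 0.
Discriminant: (0)^2 - 4(-4) = 16, so r = (0 ± 4)/2.
Solving: r_1 = 2, r_2 = -2.

indicial: r^2 - 4 = 0; roots r_1 = 2, r_2 = -2


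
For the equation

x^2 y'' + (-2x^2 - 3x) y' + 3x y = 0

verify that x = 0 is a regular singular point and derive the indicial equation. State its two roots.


Divide by x^2 to reach normal form y'' + P_1(x) y' + P_2(x) y = 0 with P_1(x) = -2 - 3/x and P_2(x) = 3/x.
x = 0 is a singular point because the y'-coefficient -2 - 3/x has a pole at x = 0 and the y-coefficient 3/x has a pole at x = 0.
It is a regular singular point because x P_1(x) = p(x) = -2x - 3 and x^2 P_2(x) = q(x) = 3x are polynomials, hence analytic at x = 0.
p(0) = -3,  q(0) = 0.
Indicial equation: r(r-1) + p(0) r + q(0) = 0, i.e. r^2 + (p(0) - 1) r + q(0) = 0, i.e. r^2 - 4 r = 0.
Discriminant: (-4)^2 - 4(0) = 16, so r = (4 ± 4)/2.
Solving: r_1 = 4, r_2 = 0.

indicial: r^2 - 4 r = 0; roots r_1 = 4, r_2 = 0


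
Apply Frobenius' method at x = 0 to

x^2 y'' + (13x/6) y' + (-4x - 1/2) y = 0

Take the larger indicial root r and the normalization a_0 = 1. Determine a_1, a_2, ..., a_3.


Write in Frobenius form y'' + (p(x)/x) y' + (q(x)/x^2) y = 0:
  p(x) = 13/6,  q(x) = -4x - 1/2.
Indicial equation: r(r-1) + (13/6) r + (-1/2) = 0 -> roots r_1 = 1/3, r_2 = -3/2.
Take r = r_1 = 1/3. Let y(x) = x^r sum_{n>=0} a_n x^n with a_0 = 1.
Substitute y = x^r sum a_n x^n and match x^{r+n}. The recurrence is
  D(n) a_n - 4 a_{n-1} = 0,  where D(n) = (r+n)(r+n-1) + (13/6)(r+n) + (-1/2).
  a_n = 4 / D(n) * a_{n-1}.
Since the indicial polynomial factors as (r - r_1)(r - r_2), D(n) = (r_1 + n - r_1)(r_1 + n - r_2) = n(n + 11/6).
Evaluating step by step (a_0 = 1):
  n = 1: D(1) = 1(1 + 11/6) = 17/6; numerator = 4(1) = 4; a_1 = (4)/(17/6) = 24/17
  n = 2: D(2) = 2(2 + 11/6) = 23/3; numerator = 4(24/17) = 96/17; a_2 = (96/17)/(23/3) = 288/391
  n = 3: D(3) = 3(3 + 11/6) = 29/2; numerator = 4(288/391) = 1152/391; a_3 = (1152/391)/(29/2) = 2304/11339

r = 1/3; a_0 = 1; a_1 = 24/17; a_2 = 288/391; a_3 = 2304/11339


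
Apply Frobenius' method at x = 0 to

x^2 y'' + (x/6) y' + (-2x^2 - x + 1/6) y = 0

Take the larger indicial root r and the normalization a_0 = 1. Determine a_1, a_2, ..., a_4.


Write in Frobenius form y'' + (p(x)/x) y' + (q(x)/x^2) y = 0:
  p(x) = 1/6,  q(x) = -2x^2 - x + 1/6.
Indicial equation: r(r-1) + (1/6) r + (1/6) = 0 -> roots r_1 = 1/2, r_2 = 1/3.
Take r = r_1 = 1/2. Let y(x) = x^r sum_{n>=0} a_n x^n with a_0 = 1.
Substitute y = x^r sum a_n x^n and match x^{r+n}. The recurrence is
  D(n) a_n - 1 a_{n-1} - 2 a_{n-2} = 0,  where D(n) = (r+n)(r+n-1) + (1/6)(r+n) + (1/6).
  a_n = [1 a_{n-1} + 2 a_{n-2}] / D(n).
Since the indicial polynomial factors as (r - r_1)(r - r_2), D(n) = (r_1 + n - r_1)(r_1 + n - r_2) = n(n + 1/6).
Evaluating step by step (a_0 = 1):
  n = 1: D(1) = 1(1 + 1/6) = 7/6; numerator = 1(1) = 1; a_1 = (1)/(7/6) = 6/7
  n = 2: D(2) = 2(2 + 1/6) = 13/3; numerator = 1(6/7) + 2(1) = 20/7; a_2 = (20/7)/(13/3) = 60/91
  n = 3: D(3) = 3(3 + 1/6) = 19/2; numerator = 1(60/91) + 2(6/7) = 216/91; a_3 = (216/91)/(19/2) = 432/1729
  n = 4: D(4) = 4(4 + 1/6) = 50/3; numerator = 1(432/1729) + 2(60/91) = 2712/1729; a_4 = (2712/1729)/(50/3) = 4068/43225

r = 1/2; a_0 = 1; a_1 = 6/7; a_2 = 60/91; a_3 = 432/1729; a_4 = 4068/43225


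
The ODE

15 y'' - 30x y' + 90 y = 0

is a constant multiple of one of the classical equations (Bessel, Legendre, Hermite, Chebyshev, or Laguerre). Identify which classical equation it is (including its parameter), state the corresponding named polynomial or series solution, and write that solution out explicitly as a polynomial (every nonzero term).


All three coefficients share the factor 15; dividing through by 15 gives  y'' - 2x y' + 6 y = 0.
This matches the Hermite equation y'' - 2x y' + 2n y = 0 with 2n = 6, so n = 3; the polynomial solution is H_3(x).
With y = sum_k a_k x^k, matching x^k gives (k+2)(k+1) a_{k+2} = 2(k - n) a_k = 2(k - 3) a_k. The right side vanishes at k = 3, so the series with the parity of 3 terminates at degree 3.
Standard normalization: leading coefficient of H_n is 2^n, so a_3 = 2^3 = 8. Work downward with a_k = (k+1)(k+2) a_{k+2} / (2(k - n)):
  a_1 = (2)(3)(8) / (2(1 - 3)) = 48/(-4) = -12
Hence H_3(x) = 8 x^3 - 12 x.

H_3(x); series = 8 x^3 - 12 x


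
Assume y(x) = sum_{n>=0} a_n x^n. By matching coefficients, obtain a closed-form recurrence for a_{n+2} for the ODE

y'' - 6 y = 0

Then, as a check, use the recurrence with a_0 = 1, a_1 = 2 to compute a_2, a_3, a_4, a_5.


Substitute y = sum_n a_n x^n into y'' + (const) y = 0.
y''(x) = sum_{n>=0} (n+2)(n+1) a_{n+2} x^n.
The ODE becomes sum_n [(n+2)(n+1) a_{n+2} - 6 a_n] x^n = 0.
Setting each coefficient to zero gives the recurrence:
  (n+2)(n+1) a_{n+2} - 6 a_n = 0,
  a_{n+2} = 6 / ((n+1)(n+2)) a_n.

Check with a_0 = 1, a_1 = 2 (apply the recurrence for n = 0, 1, 2, 3): a_0 = 1, a_1 = 2, a_2 = 3, a_3 = 2, a_4 = 3/2, a_5 = 3/5.

a_{n+2} = 6/((n+1)(n+2)) * a_n; check: a_0 = 1, a_1 = 2, a_2 = 3, a_3 = 2, a_4 = 3/2, a_5 = 3/5


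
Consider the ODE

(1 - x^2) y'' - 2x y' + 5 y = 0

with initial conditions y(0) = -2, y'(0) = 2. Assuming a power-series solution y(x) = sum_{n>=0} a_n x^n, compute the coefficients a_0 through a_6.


Ansatz: y(x) = sum_{n>=0} a_n x^n, so y'(x) = sum_{n>=1} n a_n x^(n-1) and y''(x) = sum_{n>=2} n(n-1) a_n x^(n-2).
Substitute into P(x) y'' + Q(x) y' + R(x) y = 0 with P(x) = 1 - x^2, Q(x) = -2x, R(x) = 5, and match powers of x.
Initial conditions: a_0 = -2, a_1 = 2.
Setting the coefficient of each power of x to zero and solving order by order (substituting the coefficients already found):
  x^0: 2 a_2 + 5 a_0 = 0  ->  2 a_2 = -5 a_0 = 10  ->  a_2 = 5
  x^1: 6 a_3 + 3 a_1 = 0  ->  6 a_3 = -3 a_1 = -6  ->  a_3 = -1
  x^2: 12 a_4 - a_2 = 0  ->  12 a_4 = a_2 = 5  ->  a_4 = 5/12
  x^3: 20 a_5 - 7 a_3 = 0  ->  20 a_5 = 7 a_3 = -7  ->  a_5 = -7/20
  x^4: 30 a_6 - 15 a_4 = 0  ->  30 a_6 = 15 a_4 = 25/4  ->  a_6 = 5/24
Truncated series: y(x) = -2 + 2 x + 5 x^2 - x^3 + (5/12) x^4 - (7/20) x^5 + (5/24) x^6 + O(x^7).

a_0 = -2; a_1 = 2; a_2 = 5; a_3 = -1; a_4 = 5/12; a_5 = -7/20; a_6 = 5/24


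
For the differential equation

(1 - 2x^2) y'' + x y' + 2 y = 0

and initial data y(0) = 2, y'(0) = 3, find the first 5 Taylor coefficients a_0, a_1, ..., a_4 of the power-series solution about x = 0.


Ansatz: y(x) = sum_{n>=0} a_n x^n, so y'(x) = sum_{n>=1} n a_n x^(n-1) and y''(x) = sum_{n>=2} n(n-1) a_n x^(n-2).
Substitute into P(x) y'' + Q(x) y' + R(x) y = 0 with P(x) = 1 - 2x^2, Q(x) = x, R(x) = 2, and match powers of x.
Initial conditions: a_0 = 2, a_1 = 3.
Setting the coefficient of each power of x to zero and solving order by order (substituting the coefficients already found):
  x^0: 2 a_2 + 2 a_0 = 0  ->  2 a_2 = -2 a_0 = -4  ->  a_2 = -2
  x^1: 6 a_3 + 3 a_1 = 0  ->  6 a_3 = -3 a_1 = -9  ->  a_3 = -3/2
  x^2: 12 a_4 = 0  ->  a_4 = 0
Truncated series: y(x) = 2 + 3 x - 2 x^2 - (3/2) x^3 + O(x^5).

a_0 = 2; a_1 = 3; a_2 = -2; a_3 = -3/2; a_4 = 0


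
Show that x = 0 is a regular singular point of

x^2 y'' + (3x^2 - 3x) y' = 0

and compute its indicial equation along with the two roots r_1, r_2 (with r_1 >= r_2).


Divide by x^2 to reach normal form y'' + P_1(x) y' + P_2(x) y = 0 with P_1(x) = 3 - 3/x and P_2(x) = 0.
x = 0 is a singular point because the y'-coefficient 3 - 3/x has a pole at x = 0.
It is a regular singular point because x P_1(x) = p(x) = 3x - 3 and x^2 P_2(x) = q(x) = 0 are polynomials, hence analytic at x = 0.
p(0) = -3,  q(0) = 0.
Indicial equation: r(r-1) + p(0) r + q(0) = 0, i.e. r^2 + (p(0) - 1) r + q(0) = 0, i.e. r^2 - 4 r = 0.
Discriminant: (-4)^2 - 4(0) = 16, so r = (4 ± 4)/2.
Solving: r_1 = 4, r_2 = 0.

indicial: r^2 - 4 r = 0; roots r_1 = 4, r_2 = 0


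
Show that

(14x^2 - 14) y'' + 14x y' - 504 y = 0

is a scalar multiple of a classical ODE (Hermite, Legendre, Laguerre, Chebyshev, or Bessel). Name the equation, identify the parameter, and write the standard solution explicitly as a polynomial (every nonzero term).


All three coefficients share the factor -14; dividing through by -14 gives  (1 - x^2) y'' - x y' + 36 y = 0.
This matches the Chebyshev equation (1 - x^2) y'' - x y' + n^2 y = 0 (note the -x y' term, not -2x y') with n^2 = 36, so n = 6; the polynomial solution is T_6(x).
With y = sum_k a_k x^k, matching x^k gives (k+2)(k+1) a_{k+2} = (k^2 - n^2) a_k = (k - 6)(k + 6) a_k. The right side vanishes at k = 6, so the series with the parity of 6 terminates at degree 6.
Standard normalization: leading coefficient of T_n is 2^(n-1), so a_6 = 2^5 = 32. Work downward with a_k = (k+1)(k+2) a_{k+2} / ((k - 6)(k + 6)):
  a_4 = (5)(6)(32) / ((4 - 6)(4 + 6)) = 960/(-20) = -48
  a_2 = (3)(4)(-48) / ((2 - 6)(2 + 6)) = -576/(-32) = 18
  a_0 = (1)(2)(18) / ((0 - 6)(0 + 6)) = 36/(-36) = -1
Hence T_6(x) = 32 x^6 - 48 x^4 + 18 x^2 - 1.

T_6(x); series = 32 x^6 - 48 x^4 + 18 x^2 - 1


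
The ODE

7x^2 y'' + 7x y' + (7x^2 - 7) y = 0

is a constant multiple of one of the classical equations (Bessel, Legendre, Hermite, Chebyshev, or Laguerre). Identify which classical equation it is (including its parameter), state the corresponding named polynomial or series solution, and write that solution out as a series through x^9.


All three coefficients share the factor 7; dividing through by 7 gives  x^2 y'' + x y' + (x^2 - 1) y = 0.
This matches the Bessel equation x^2 y'' + x y' + (x^2 - nu^2) y = 0 with nu^2 = 1, so nu = 1; the solution bounded at x = 0 is J_1(x).
Frobenius at x = 0: indicial roots ±nu; for r = nu the recurrence k(k + 2nu) c_k = -c_{k-2} gives the standard series J_nu(x) = sum_{k>=0} (-1)^k / (k! (k+nu)!) (x/2)^(2k+nu). Evaluate the first 5 terms:
  k = 0: (-1)^0 / (0! * 1! * 2^1) x^1 = 1/(1*1*2) x^1 = (1/2) x^1
  k = 1: (-1)^1 / (1! * 2! * 2^3) x^3 = -1/(1*2*8) x^3 = (-1/16) x^3
  k = 2: (-1)^2 / (2! * 3! * 2^5) x^5 = 1/(2*6*32) x^5 = (1/384) x^5
  k = 3: (-1)^3 / (3! * 4! * 2^7) x^7 = -1/(6*24*128) x^7 = (-1/18432) x^7
  k = 4: (-1)^4 / (4! * 5! * 2^9) x^9 = 1/(24*120*512) x^9 = (1/1474560) x^9
Hence J_1(x) = x^9/1474560 - x^7/18432 + x^5/384 - x^3/16 + x/2 + ....

J_1(x); series = x^9/1474560 - x^7/18432 + x^5/384 - x^3/16 + x/2


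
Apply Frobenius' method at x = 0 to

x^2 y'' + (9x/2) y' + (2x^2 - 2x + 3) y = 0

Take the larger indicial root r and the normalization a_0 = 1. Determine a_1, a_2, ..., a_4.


Write in Frobenius form y'' + (p(x)/x) y' + (q(x)/x^2) y = 0:
  p(x) = 9/2,  q(x) = 2x^2 - 2x + 3.
Indicial equation: r(r-1) + (9/2) r + (3) = 0 -> roots r_1 = -3/2, r_2 = -2.
Take r = r_1 = -3/2. Let y(x) = x^r sum_{n>=0} a_n x^n with a_0 = 1.
Substitute y = x^r sum a_n x^n and match x^{r+n}. The recurrence is
  D(n) a_n - 2 a_{n-1} + 2 a_{n-2} = 0,  where D(n) = (r+n)(r+n-1) + (9/2)(r+n) + (3).
  a_n = [2 a_{n-1} - 2 a_{n-2}] / D(n).
Since the indicial polynomial factors as (r - r_1)(r - r_2), D(n) = (r_1 + n - r_1)(r_1 + n - r_2) = n(n + 1/2).
Evaluating step by step (a_0 = 1):
  n = 1: D(1) = 1(1 + 1/2) = 3/2; numerator = 2(1) = 2; a_1 = (2)/(3/2) = 4/3
  n = 2: D(2) = 2(2 + 1/2) = 5; numerator = 2(4/3) - 2(1) = 2/3; a_2 = (2/3)/(5) = 2/15
  n = 3: D(3) = 3(3 + 1/2) = 21/2; numerator = 2(2/15) - 2(4/3) = -12/5; a_3 = (-12/5)/(21/2) = -8/35
  n = 4: D(4) = 4(4 + 1/2) = 18; numerator = 2(-8/35) - 2(2/15) = -76/105; a_4 = (-76/105)/(18) = -38/945

r = -3/2; a_0 = 1; a_1 = 4/3; a_2 = 2/15; a_3 = -8/35; a_4 = -38/945


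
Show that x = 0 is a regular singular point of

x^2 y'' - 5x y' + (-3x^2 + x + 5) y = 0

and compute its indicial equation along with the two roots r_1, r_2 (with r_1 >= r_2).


Divide by x^2 to reach normal form y'' + P_1(x) y' + P_2(x) y = 0 with P_1(x) = -5/x and P_2(x) = -3 + 1/x + 5/x^2.
x = 0 is a singular point because the y'-coefficient -5/x has a pole at x = 0 and the y-coefficient -3 + 1/x + 5/x^2 has a pole at x = 0.
It is a regular singular point because x P_1(x) = p(x) = -5 and x^2 P_2(x) = q(x) = -3x^2 + x + 5 are polynomials, hence analytic at x = 0.
p(0) = -5,  q(0) = 5.
Indicial equation: r(r-1) + p(0) r + q(0) = 0, i.e. r^2 + (p(0) - 1) r + q(0) = 0, i.e. r^2 - 6 r + 5 = 0.
Discriminant: (-6)^2 - 4(5) = 16, so r = (6 ± 4)/2.
Solving: r_1 = 5, r_2 = 1.

indicial: r^2 - 6 r + 5 = 0; roots r_1 = 5, r_2 = 1


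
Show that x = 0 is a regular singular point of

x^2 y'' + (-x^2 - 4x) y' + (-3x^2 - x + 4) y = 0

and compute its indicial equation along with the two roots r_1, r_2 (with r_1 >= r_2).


Divide by x^2 to reach normal form y'' + P_1(x) y' + P_2(x) y = 0 with P_1(x) = -1 - 4/x and P_2(x) = -3 - 1/x + 4/x^2.
x = 0 is a singular point because the y'-coefficient -1 - 4/x has a pole at x = 0 and the y-coefficient -3 - 1/x + 4/x^2 has a pole at x = 0.
It is a regular singular point because x P_1(x) = p(x) = -x - 4 and x^2 P_2(x) = q(x) = -3x^2 - x + 4 are polynomials, hence analytic at x = 0.
p(0) = -4,  q(0) = 4.
Indicial equation: r(r-1) + p(0) r + q(0) = 0, i.e. r^2 + (p(0) - 1) r + q(0) = 0, i.e. r^2 - 5 r + 4 = 0.
Discriminant: (-5)^2 - 4(4) = 9, so r = (5 ± 3)/2.
Solving: r_1 = 4, r_2 = 1.

indicial: r^2 - 5 r + 4 = 0; roots r_1 = 4, r_2 = 1


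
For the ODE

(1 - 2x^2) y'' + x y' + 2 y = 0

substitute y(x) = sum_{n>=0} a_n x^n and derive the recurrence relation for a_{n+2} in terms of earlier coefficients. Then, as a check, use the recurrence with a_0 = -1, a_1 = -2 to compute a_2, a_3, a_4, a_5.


Substitute y = sum_n a_n x^n.
(1 - 2 x^2) y'' contributes (n+2)(n+1) a_{n+2} - 2 n(n-1) a_n at x^n.
x y'(x) contributes n a_n at x^n.
2 y(x) contributes 2 a_n at x^n.
Matching x^n: (n+2)(n+1) a_{n+2} + (-2 n(n-1) + n + 2) a_n = 0.
Thus a_{n+2} = (2 n(n-1) - n - 2) / ((n+1)(n+2)) * a_n.

Check with a_0 = -1, a_1 = -2 (apply the recurrence for n = 0, 1, 2, 3): a_0 = -1, a_1 = -2, a_2 = 1, a_3 = 1, a_4 = 0, a_5 = 7/20.

a_(n+2) = (2 n(n-1) - n - 2) / ((n+1)(n+2)) * a_n; check: a_0 = -1, a_1 = -2, a_2 = 1, a_3 = 1, a_4 = 0, a_5 = 7/20


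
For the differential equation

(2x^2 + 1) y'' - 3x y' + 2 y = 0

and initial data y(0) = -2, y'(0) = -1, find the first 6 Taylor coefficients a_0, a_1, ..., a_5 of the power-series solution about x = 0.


Ansatz: y(x) = sum_{n>=0} a_n x^n, so y'(x) = sum_{n>=1} n a_n x^(n-1) and y''(x) = sum_{n>=2} n(n-1) a_n x^(n-2).
Substitute into P(x) y'' + Q(x) y' + R(x) y = 0 with P(x) = 2x^2 + 1, Q(x) = -3x, R(x) = 2, and match powers of x.
Initial conditions: a_0 = -2, a_1 = -1.
Setting the coefficient of each power of x to zero and solving order by order (substituting the coefficients already found):
  x^0: 2 a_2 + 2 a_0 = 0  ->  2 a_2 = -2 a_0 = 4  ->  a_2 = 2
  x^1: 6 a_3 - a_1 = 0  ->  6 a_3 = a_1 = -1  ->  a_3 = -1/6
  x^2: 12 a_4 = 0  ->  a_4 = 0
  x^3: 20 a_5 + 5 a_3 = 0  ->  20 a_5 = -5 a_3 = 5/6  ->  a_5 = 1/24
Truncated series: y(x) = -2 - x + 2 x^2 - (1/6) x^3 + (1/24) x^5 + O(x^6).

a_0 = -2; a_1 = -1; a_2 = 2; a_3 = -1/6; a_4 = 0; a_5 = 1/24


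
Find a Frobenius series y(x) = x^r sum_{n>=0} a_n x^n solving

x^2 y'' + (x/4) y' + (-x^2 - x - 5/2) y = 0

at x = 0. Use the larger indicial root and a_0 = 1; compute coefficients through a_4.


Write in Frobenius form y'' + (p(x)/x) y' + (q(x)/x^2) y = 0:
  p(x) = 1/4,  q(x) = -x^2 - x - 5/2.
Indicial equation: r(r-1) + (1/4) r + (-5/2) = 0 -> roots r_1 = 2, r_2 = -5/4.
Take r = r_1 = 2. Let y(x) = x^r sum_{n>=0} a_n x^n with a_0 = 1.
Substitute y = x^r sum a_n x^n and match x^{r+n}. The recurrence is
  D(n) a_n - 1 a_{n-1} - 1 a_{n-2} = 0,  where D(n) = (r+n)(r+n-1) + (1/4)(r+n) + (-5/2).
  a_n = [1 a_{n-1} + 1 a_{n-2}] / D(n).
Since the indicial polynomial factors as (r - r_1)(r - r_2), D(n) = (r_1 + n - r_1)(r_1 + n - r_2) = n(n + 13/4).
Evaluating step by step (a_0 = 1):
  n = 1: D(1) = 1(1 + 13/4) = 17/4; numerator = 1(1) = 1; a_1 = (1)/(17/4) = 4/17
  n = 2: D(2) = 2(2 + 13/4) = 21/2; numerator = 1(4/17) + 1(1) = 21/17; a_2 = (21/17)/(21/2) = 2/17
  n = 3: D(3) = 3(3 + 13/4) = 75/4; numerator = 1(2/17) + 1(4/17) = 6/17; a_3 = (6/17)/(75/4) = 8/425
  n = 4: D(4) = 4(4 + 13/4) = 29; numerator = 1(8/425) + 1(2/17) = 58/425; a_4 = (58/425)/(29) = 2/425

r = 2; a_0 = 1; a_1 = 4/17; a_2 = 2/17; a_3 = 8/425; a_4 = 2/425


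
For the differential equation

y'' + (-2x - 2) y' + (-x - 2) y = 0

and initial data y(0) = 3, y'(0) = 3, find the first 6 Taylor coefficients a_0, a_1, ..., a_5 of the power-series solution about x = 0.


Ansatz: y(x) = sum_{n>=0} a_n x^n, so y'(x) = sum_{n>=1} n a_n x^(n-1) and y''(x) = sum_{n>=2} n(n-1) a_n x^(n-2).
Substitute into P(x) y'' + Q(x) y' + R(x) y = 0 with P(x) = 1, Q(x) = -2x - 2, R(x) = -x - 2, and match powers of x.
Initial conditions: a_0 = 3, a_1 = 3.
Setting the coefficient of each power of x to zero and solving order by order (substituting the coefficients already found):
  x^0: 2 a_2 - 2 a_1 - 2 a_0 = 0  ->  2 a_2 = 2 a_1 + 2 a_0 = 12  ->  a_2 = 6
  x^1: 6 a_3 - 4 a_2 - 4 a_1 - a_0 = 0  ->  6 a_3 = 4 a_2 + 4 a_1 + a_0 = 39  ->  a_3 = 13/2
  x^2: 12 a_4 - 6 a_3 - 6 a_2 - a_1 = 0  ->  12 a_4 = 6 a_3 + 6 a_2 + a_1 = 78  ->  a_4 = 13/2
  x^3: 20 a_5 - 8 a_4 - 8 a_3 - a_2 = 0  ->  20 a_5 = 8 a_4 + 8 a_3 + a_2 = 110  ->  a_5 = 11/2
Truncated series: y(x) = 3 + 3 x + 6 x^2 + (13/2) x^3 + (13/2) x^4 + (11/2) x^5 + O(x^6).

a_0 = 3; a_1 = 3; a_2 = 6; a_3 = 13/2; a_4 = 13/2; a_5 = 11/2


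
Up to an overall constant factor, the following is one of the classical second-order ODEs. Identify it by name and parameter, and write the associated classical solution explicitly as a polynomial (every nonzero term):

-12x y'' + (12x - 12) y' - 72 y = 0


All three coefficients share the factor -12; dividing through by -12 gives  x y'' + (1 - x) y' + 6 y = 0.
This matches the Laguerre equation x y'' + (1 - x) y' + n y = 0 with n = 6; the polynomial solution is L_6(x).
With y = sum_k a_k x^k, matching x^k gives (k+1)k a_{k+1} + (k+1) a_{k+1} - k a_k + n a_k = 0, i.e. (k+1)^2 a_{k+1} = (k - n) a_k = (k - 6) a_k. The right side vanishes at k = 6, so the series terminates at degree 6.
Standard normalization L_n(0) = 1 gives a_0 = 1. Work upward with a_{k+1} = (k - 6) a_k / (k+1)^2:
  a_1 = (0 - 6)(1) / 1^2 = -6/1 = -6
  a_2 = (1 - 6)(-6) / 2^2 = 30/4 = 15/2
  a_3 = (2 - 6)(15/2) / 3^2 = -30/9 = -10/3
  a_4 = (3 - 6)(-10/3) / 4^2 = 10/16 = 5/8
  a_5 = (4 - 6)(5/8) / 5^2 = (-5/4)/25 = -1/20
  a_6 = (5 - 6)(-1/20) / 6^2 = (1/20)/36 = 1/720
Hence L_6(x) = x^6/720 - x^5/20 + 5 x^4/8 - 10 x^3/3 + 15 x^2/2 - 6 x + 1.

L_6(x); series = x^6/720 - x^5/20 + 5 x^4/8 - 10 x^3/3 + 15 x^2/2 - 6 x + 1
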